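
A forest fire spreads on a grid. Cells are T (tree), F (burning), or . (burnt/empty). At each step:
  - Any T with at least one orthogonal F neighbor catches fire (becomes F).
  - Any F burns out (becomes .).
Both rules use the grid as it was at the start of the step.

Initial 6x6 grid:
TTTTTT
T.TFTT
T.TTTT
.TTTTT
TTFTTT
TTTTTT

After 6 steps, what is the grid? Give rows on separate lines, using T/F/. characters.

Step 1: 8 trees catch fire, 2 burn out
  TTTFTT
  T.F.FT
  T.TFTT
  .TFTTT
  TF.FTT
  TTFTTT
Step 2: 11 trees catch fire, 8 burn out
  TTF.FT
  T....F
  T.F.FT
  .F.FTT
  F...FT
  TF.FTT
Step 3: 7 trees catch fire, 11 burn out
  TF...F
  T.....
  T....F
  ....FT
  .....F
  F...FT
Step 4: 3 trees catch fire, 7 burn out
  F.....
  T.....
  T.....
  .....F
  ......
  .....F
Step 5: 1 trees catch fire, 3 burn out
  ......
  F.....
  T.....
  ......
  ......
  ......
Step 6: 1 trees catch fire, 1 burn out
  ......
  ......
  F.....
  ......
  ......
  ......

......
......
F.....
......
......
......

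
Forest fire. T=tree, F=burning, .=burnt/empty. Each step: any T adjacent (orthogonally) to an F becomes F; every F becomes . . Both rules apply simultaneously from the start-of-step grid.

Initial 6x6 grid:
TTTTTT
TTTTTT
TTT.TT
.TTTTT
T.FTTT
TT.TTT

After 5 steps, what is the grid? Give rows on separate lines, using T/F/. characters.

Step 1: 2 trees catch fire, 1 burn out
  TTTTTT
  TTTTTT
  TTT.TT
  .TFTTT
  T..FTT
  TT.TTT
Step 2: 5 trees catch fire, 2 burn out
  TTTTTT
  TTTTTT
  TTF.TT
  .F.FTT
  T...FT
  TT.FTT
Step 3: 5 trees catch fire, 5 burn out
  TTTTTT
  TTFTTT
  TF..TT
  ....FT
  T....F
  TT..FT
Step 4: 7 trees catch fire, 5 burn out
  TTFTTT
  TF.FTT
  F...FT
  .....F
  T.....
  TT...F
Step 5: 5 trees catch fire, 7 burn out
  TF.FTT
  F...FT
  .....F
  ......
  T.....
  TT....

TF.FTT
F...FT
.....F
......
T.....
TT....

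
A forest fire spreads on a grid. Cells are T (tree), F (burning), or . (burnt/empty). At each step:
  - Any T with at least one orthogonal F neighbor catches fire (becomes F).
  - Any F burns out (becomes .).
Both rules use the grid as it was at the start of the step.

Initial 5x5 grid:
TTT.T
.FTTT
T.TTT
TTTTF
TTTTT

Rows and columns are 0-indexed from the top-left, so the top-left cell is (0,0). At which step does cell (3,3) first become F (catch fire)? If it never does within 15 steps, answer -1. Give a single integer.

Step 1: cell (3,3)='F' (+5 fires, +2 burnt)
  -> target ignites at step 1
Step 2: cell (3,3)='.' (+8 fires, +5 burnt)
Step 3: cell (3,3)='.' (+3 fires, +8 burnt)
Step 4: cell (3,3)='.' (+2 fires, +3 burnt)
Step 5: cell (3,3)='.' (+2 fires, +2 burnt)
Step 6: cell (3,3)='.' (+0 fires, +2 burnt)
  fire out at step 6

1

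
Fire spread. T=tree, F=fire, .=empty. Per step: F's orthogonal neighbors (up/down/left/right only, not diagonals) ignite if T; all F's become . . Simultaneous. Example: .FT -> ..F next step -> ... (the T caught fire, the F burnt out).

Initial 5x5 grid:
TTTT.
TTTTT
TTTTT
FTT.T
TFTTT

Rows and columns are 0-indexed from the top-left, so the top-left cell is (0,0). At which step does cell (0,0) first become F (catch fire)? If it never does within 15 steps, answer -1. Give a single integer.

Step 1: cell (0,0)='T' (+4 fires, +2 burnt)
Step 2: cell (0,0)='T' (+4 fires, +4 burnt)
Step 3: cell (0,0)='F' (+4 fires, +4 burnt)
  -> target ignites at step 3
Step 4: cell (0,0)='.' (+4 fires, +4 burnt)
Step 5: cell (0,0)='.' (+3 fires, +4 burnt)
Step 6: cell (0,0)='.' (+2 fires, +3 burnt)
Step 7: cell (0,0)='.' (+0 fires, +2 burnt)
  fire out at step 7

3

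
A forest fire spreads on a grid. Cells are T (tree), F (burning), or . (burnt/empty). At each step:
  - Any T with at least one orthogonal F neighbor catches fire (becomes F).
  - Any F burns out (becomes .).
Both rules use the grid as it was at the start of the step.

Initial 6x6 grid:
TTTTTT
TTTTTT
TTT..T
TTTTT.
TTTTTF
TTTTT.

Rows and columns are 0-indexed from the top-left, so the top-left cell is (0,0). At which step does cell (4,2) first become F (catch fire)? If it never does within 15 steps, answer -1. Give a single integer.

Step 1: cell (4,2)='T' (+1 fires, +1 burnt)
Step 2: cell (4,2)='T' (+3 fires, +1 burnt)
Step 3: cell (4,2)='F' (+3 fires, +3 burnt)
  -> target ignites at step 3
Step 4: cell (4,2)='.' (+3 fires, +3 burnt)
Step 5: cell (4,2)='.' (+4 fires, +3 burnt)
Step 6: cell (4,2)='.' (+4 fires, +4 burnt)
Step 7: cell (4,2)='.' (+4 fires, +4 burnt)
Step 8: cell (4,2)='.' (+4 fires, +4 burnt)
Step 9: cell (4,2)='.' (+3 fires, +4 burnt)
Step 10: cell (4,2)='.' (+2 fires, +3 burnt)
Step 11: cell (4,2)='.' (+0 fires, +2 burnt)
  fire out at step 11

3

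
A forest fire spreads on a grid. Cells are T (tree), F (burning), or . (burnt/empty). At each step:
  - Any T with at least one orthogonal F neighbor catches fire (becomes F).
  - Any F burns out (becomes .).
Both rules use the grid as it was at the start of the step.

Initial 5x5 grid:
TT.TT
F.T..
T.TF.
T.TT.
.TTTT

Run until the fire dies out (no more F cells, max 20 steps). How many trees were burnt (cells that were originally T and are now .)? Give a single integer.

Answer: 12

Derivation:
Step 1: +4 fires, +2 burnt (F count now 4)
Step 2: +5 fires, +4 burnt (F count now 5)
Step 3: +2 fires, +5 burnt (F count now 2)
Step 4: +1 fires, +2 burnt (F count now 1)
Step 5: +0 fires, +1 burnt (F count now 0)
Fire out after step 5
Initially T: 14, now '.': 23
Total burnt (originally-T cells now '.'): 12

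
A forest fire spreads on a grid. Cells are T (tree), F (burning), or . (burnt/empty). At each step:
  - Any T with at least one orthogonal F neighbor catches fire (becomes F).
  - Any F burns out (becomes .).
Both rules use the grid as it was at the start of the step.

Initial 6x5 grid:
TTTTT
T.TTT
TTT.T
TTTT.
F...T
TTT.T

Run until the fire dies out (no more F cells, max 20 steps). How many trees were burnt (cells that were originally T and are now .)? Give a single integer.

Step 1: +2 fires, +1 burnt (F count now 2)
Step 2: +3 fires, +2 burnt (F count now 3)
Step 3: +4 fires, +3 burnt (F count now 4)
Step 4: +3 fires, +4 burnt (F count now 3)
Step 5: +2 fires, +3 burnt (F count now 2)
Step 6: +2 fires, +2 burnt (F count now 2)
Step 7: +2 fires, +2 burnt (F count now 2)
Step 8: +2 fires, +2 burnt (F count now 2)
Step 9: +0 fires, +2 burnt (F count now 0)
Fire out after step 9
Initially T: 22, now '.': 28
Total burnt (originally-T cells now '.'): 20

Answer: 20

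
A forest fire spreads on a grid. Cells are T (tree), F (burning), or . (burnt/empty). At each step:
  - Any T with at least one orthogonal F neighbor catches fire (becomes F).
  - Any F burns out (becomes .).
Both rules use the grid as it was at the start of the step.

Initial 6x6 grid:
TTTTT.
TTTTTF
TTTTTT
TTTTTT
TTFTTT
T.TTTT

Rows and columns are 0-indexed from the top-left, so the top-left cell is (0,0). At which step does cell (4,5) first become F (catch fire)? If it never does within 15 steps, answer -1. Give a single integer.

Step 1: cell (4,5)='T' (+6 fires, +2 burnt)
Step 2: cell (4,5)='T' (+10 fires, +6 burnt)
Step 3: cell (4,5)='F' (+9 fires, +10 burnt)
  -> target ignites at step 3
Step 4: cell (4,5)='.' (+4 fires, +9 burnt)
Step 5: cell (4,5)='.' (+2 fires, +4 burnt)
Step 6: cell (4,5)='.' (+1 fires, +2 burnt)
Step 7: cell (4,5)='.' (+0 fires, +1 burnt)
  fire out at step 7

3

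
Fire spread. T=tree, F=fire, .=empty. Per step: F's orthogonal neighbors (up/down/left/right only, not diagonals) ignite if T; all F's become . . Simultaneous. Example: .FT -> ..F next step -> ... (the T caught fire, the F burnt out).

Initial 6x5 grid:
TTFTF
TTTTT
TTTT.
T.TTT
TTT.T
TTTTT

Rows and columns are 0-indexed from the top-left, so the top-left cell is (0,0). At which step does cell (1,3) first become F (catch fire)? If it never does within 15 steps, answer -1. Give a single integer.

Step 1: cell (1,3)='T' (+4 fires, +2 burnt)
Step 2: cell (1,3)='F' (+4 fires, +4 burnt)
  -> target ignites at step 2
Step 3: cell (1,3)='.' (+4 fires, +4 burnt)
Step 4: cell (1,3)='.' (+3 fires, +4 burnt)
Step 5: cell (1,3)='.' (+4 fires, +3 burnt)
Step 6: cell (1,3)='.' (+4 fires, +4 burnt)
Step 7: cell (1,3)='.' (+2 fires, +4 burnt)
Step 8: cell (1,3)='.' (+0 fires, +2 burnt)
  fire out at step 8

2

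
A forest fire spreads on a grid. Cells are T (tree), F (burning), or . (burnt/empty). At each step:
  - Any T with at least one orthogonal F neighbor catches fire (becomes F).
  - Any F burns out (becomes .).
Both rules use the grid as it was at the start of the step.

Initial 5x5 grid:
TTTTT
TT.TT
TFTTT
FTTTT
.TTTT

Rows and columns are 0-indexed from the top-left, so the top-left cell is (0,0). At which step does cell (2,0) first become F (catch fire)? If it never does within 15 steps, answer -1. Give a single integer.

Step 1: cell (2,0)='F' (+4 fires, +2 burnt)
  -> target ignites at step 1
Step 2: cell (2,0)='.' (+5 fires, +4 burnt)
Step 3: cell (2,0)='.' (+6 fires, +5 burnt)
Step 4: cell (2,0)='.' (+4 fires, +6 burnt)
Step 5: cell (2,0)='.' (+2 fires, +4 burnt)
Step 6: cell (2,0)='.' (+0 fires, +2 burnt)
  fire out at step 6

1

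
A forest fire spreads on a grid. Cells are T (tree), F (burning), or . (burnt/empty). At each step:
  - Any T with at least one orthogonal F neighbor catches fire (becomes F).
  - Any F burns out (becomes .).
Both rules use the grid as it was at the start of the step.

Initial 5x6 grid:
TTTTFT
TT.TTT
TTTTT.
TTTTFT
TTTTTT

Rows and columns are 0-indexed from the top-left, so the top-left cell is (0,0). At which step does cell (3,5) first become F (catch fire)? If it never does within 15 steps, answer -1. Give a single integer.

Step 1: cell (3,5)='F' (+7 fires, +2 burnt)
  -> target ignites at step 1
Step 2: cell (3,5)='.' (+7 fires, +7 burnt)
Step 3: cell (3,5)='.' (+4 fires, +7 burnt)
Step 4: cell (3,5)='.' (+5 fires, +4 burnt)
Step 5: cell (3,5)='.' (+3 fires, +5 burnt)
Step 6: cell (3,5)='.' (+0 fires, +3 burnt)
  fire out at step 6

1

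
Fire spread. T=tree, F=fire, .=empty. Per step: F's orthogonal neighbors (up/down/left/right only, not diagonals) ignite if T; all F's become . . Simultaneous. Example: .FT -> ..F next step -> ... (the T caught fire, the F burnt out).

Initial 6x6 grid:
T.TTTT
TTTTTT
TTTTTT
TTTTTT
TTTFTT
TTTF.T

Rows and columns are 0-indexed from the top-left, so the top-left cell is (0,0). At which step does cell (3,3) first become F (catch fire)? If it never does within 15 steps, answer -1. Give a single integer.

Step 1: cell (3,3)='F' (+4 fires, +2 burnt)
  -> target ignites at step 1
Step 2: cell (3,3)='.' (+6 fires, +4 burnt)
Step 3: cell (3,3)='.' (+8 fires, +6 burnt)
Step 4: cell (3,3)='.' (+6 fires, +8 burnt)
Step 5: cell (3,3)='.' (+5 fires, +6 burnt)
Step 6: cell (3,3)='.' (+2 fires, +5 burnt)
Step 7: cell (3,3)='.' (+1 fires, +2 burnt)
Step 8: cell (3,3)='.' (+0 fires, +1 burnt)
  fire out at step 8

1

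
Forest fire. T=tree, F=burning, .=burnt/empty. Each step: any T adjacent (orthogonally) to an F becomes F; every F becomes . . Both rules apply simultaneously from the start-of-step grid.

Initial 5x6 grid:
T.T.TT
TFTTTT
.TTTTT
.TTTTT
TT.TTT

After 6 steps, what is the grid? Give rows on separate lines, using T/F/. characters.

Step 1: 3 trees catch fire, 1 burn out
  T.T.TT
  F.FTTT
  .FTTTT
  .TTTTT
  TT.TTT
Step 2: 5 trees catch fire, 3 burn out
  F.F.TT
  ...FTT
  ..FTTT
  .FTTTT
  TT.TTT
Step 3: 4 trees catch fire, 5 burn out
  ....TT
  ....FT
  ...FTT
  ..FTTT
  TF.TTT
Step 4: 5 trees catch fire, 4 burn out
  ....FT
  .....F
  ....FT
  ...FTT
  F..TTT
Step 5: 4 trees catch fire, 5 burn out
  .....F
  ......
  .....F
  ....FT
  ...FTT
Step 6: 2 trees catch fire, 4 burn out
  ......
  ......
  ......
  .....F
  ....FT

......
......
......
.....F
....FT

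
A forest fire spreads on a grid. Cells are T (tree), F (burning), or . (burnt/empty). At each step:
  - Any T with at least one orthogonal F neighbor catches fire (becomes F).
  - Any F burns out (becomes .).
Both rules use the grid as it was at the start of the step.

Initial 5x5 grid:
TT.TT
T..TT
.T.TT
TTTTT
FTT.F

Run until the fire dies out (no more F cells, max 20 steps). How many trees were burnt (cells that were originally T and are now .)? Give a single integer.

Step 1: +3 fires, +2 burnt (F count now 3)
Step 2: +4 fires, +3 burnt (F count now 4)
Step 3: +4 fires, +4 burnt (F count now 4)
Step 4: +2 fires, +4 burnt (F count now 2)
Step 5: +1 fires, +2 burnt (F count now 1)
Step 6: +0 fires, +1 burnt (F count now 0)
Fire out after step 6
Initially T: 17, now '.': 22
Total burnt (originally-T cells now '.'): 14

Answer: 14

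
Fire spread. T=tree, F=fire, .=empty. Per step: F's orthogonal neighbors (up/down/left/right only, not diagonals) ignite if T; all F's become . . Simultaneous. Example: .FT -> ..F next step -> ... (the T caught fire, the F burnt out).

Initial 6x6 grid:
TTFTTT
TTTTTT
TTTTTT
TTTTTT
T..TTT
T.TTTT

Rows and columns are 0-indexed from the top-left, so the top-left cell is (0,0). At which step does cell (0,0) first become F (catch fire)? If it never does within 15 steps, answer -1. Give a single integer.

Step 1: cell (0,0)='T' (+3 fires, +1 burnt)
Step 2: cell (0,0)='F' (+5 fires, +3 burnt)
  -> target ignites at step 2
Step 3: cell (0,0)='.' (+6 fires, +5 burnt)
Step 4: cell (0,0)='.' (+5 fires, +6 burnt)
Step 5: cell (0,0)='.' (+4 fires, +5 burnt)
Step 6: cell (0,0)='.' (+4 fires, +4 burnt)
Step 7: cell (0,0)='.' (+4 fires, +4 burnt)
Step 8: cell (0,0)='.' (+1 fires, +4 burnt)
Step 9: cell (0,0)='.' (+0 fires, +1 burnt)
  fire out at step 9

2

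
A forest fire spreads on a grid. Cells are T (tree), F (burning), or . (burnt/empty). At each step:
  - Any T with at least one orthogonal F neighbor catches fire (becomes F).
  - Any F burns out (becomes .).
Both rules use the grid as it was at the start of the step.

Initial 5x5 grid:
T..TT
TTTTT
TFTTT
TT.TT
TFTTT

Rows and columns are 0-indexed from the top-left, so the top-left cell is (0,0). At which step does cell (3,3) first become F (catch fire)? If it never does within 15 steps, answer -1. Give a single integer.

Step 1: cell (3,3)='T' (+6 fires, +2 burnt)
Step 2: cell (3,3)='T' (+5 fires, +6 burnt)
Step 3: cell (3,3)='F' (+5 fires, +5 burnt)
  -> target ignites at step 3
Step 4: cell (3,3)='.' (+3 fires, +5 burnt)
Step 5: cell (3,3)='.' (+1 fires, +3 burnt)
Step 6: cell (3,3)='.' (+0 fires, +1 burnt)
  fire out at step 6

3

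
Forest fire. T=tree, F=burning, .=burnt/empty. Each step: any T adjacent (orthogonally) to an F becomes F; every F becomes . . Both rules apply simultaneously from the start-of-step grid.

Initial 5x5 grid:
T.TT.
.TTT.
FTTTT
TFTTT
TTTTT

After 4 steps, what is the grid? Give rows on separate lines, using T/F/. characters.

Step 1: 4 trees catch fire, 2 burn out
  T.TT.
  .TTT.
  .FTTT
  F.FTT
  TFTTT
Step 2: 5 trees catch fire, 4 burn out
  T.TT.
  .FTT.
  ..FTT
  ...FT
  F.FTT
Step 3: 4 trees catch fire, 5 burn out
  T.TT.
  ..FT.
  ...FT
  ....F
  ...FT
Step 4: 4 trees catch fire, 4 burn out
  T.FT.
  ...F.
  ....F
  .....
  ....F

T.FT.
...F.
....F
.....
....F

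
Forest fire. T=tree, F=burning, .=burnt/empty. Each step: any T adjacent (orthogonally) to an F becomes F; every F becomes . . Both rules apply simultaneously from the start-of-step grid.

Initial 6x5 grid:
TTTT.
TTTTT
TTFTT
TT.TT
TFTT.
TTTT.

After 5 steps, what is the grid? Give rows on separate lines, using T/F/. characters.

Step 1: 7 trees catch fire, 2 burn out
  TTTT.
  TTFTT
  TF.FT
  TF.TT
  F.FT.
  TFTT.
Step 2: 10 trees catch fire, 7 burn out
  TTFT.
  TF.FT
  F...F
  F..FT
  ...F.
  F.FT.
Step 3: 6 trees catch fire, 10 burn out
  TF.F.
  F...F
  .....
  ....F
  .....
  ...F.
Step 4: 1 trees catch fire, 6 burn out
  F....
  .....
  .....
  .....
  .....
  .....
Step 5: 0 trees catch fire, 1 burn out
  .....
  .....
  .....
  .....
  .....
  .....

.....
.....
.....
.....
.....
.....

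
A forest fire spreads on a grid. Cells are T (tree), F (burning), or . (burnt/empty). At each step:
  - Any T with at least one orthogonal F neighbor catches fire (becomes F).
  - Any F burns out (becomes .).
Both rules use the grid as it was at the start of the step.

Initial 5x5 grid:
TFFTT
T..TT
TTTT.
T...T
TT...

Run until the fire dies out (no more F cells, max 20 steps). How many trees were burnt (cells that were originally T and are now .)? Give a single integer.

Step 1: +2 fires, +2 burnt (F count now 2)
Step 2: +3 fires, +2 burnt (F count now 3)
Step 3: +3 fires, +3 burnt (F count now 3)
Step 4: +3 fires, +3 burnt (F count now 3)
Step 5: +1 fires, +3 burnt (F count now 1)
Step 6: +1 fires, +1 burnt (F count now 1)
Step 7: +0 fires, +1 burnt (F count now 0)
Fire out after step 7
Initially T: 14, now '.': 24
Total burnt (originally-T cells now '.'): 13

Answer: 13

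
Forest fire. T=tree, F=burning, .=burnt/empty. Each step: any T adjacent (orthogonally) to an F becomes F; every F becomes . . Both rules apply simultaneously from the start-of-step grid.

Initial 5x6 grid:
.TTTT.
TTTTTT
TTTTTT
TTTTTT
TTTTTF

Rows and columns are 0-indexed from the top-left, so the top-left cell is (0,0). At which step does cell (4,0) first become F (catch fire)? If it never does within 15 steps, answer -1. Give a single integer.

Step 1: cell (4,0)='T' (+2 fires, +1 burnt)
Step 2: cell (4,0)='T' (+3 fires, +2 burnt)
Step 3: cell (4,0)='T' (+4 fires, +3 burnt)
Step 4: cell (4,0)='T' (+4 fires, +4 burnt)
Step 5: cell (4,0)='F' (+5 fires, +4 burnt)
  -> target ignites at step 5
Step 6: cell (4,0)='.' (+4 fires, +5 burnt)
Step 7: cell (4,0)='.' (+3 fires, +4 burnt)
Step 8: cell (4,0)='.' (+2 fires, +3 burnt)
Step 9: cell (4,0)='.' (+0 fires, +2 burnt)
  fire out at step 9

5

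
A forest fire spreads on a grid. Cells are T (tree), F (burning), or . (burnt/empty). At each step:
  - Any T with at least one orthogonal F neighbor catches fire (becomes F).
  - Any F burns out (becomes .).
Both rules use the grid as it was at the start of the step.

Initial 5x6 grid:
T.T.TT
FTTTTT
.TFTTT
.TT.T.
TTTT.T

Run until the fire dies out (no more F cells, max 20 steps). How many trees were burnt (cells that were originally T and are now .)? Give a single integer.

Answer: 20

Derivation:
Step 1: +6 fires, +2 burnt (F count now 6)
Step 2: +5 fires, +6 burnt (F count now 5)
Step 3: +5 fires, +5 burnt (F count now 5)
Step 4: +3 fires, +5 burnt (F count now 3)
Step 5: +1 fires, +3 burnt (F count now 1)
Step 6: +0 fires, +1 burnt (F count now 0)
Fire out after step 6
Initially T: 21, now '.': 29
Total burnt (originally-T cells now '.'): 20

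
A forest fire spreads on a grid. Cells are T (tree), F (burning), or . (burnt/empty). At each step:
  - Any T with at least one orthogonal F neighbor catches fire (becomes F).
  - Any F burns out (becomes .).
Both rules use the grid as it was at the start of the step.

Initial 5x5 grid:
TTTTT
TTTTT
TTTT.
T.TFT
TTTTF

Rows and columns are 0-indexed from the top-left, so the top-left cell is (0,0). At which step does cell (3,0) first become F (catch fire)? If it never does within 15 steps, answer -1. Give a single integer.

Step 1: cell (3,0)='T' (+4 fires, +2 burnt)
Step 2: cell (3,0)='T' (+3 fires, +4 burnt)
Step 3: cell (3,0)='T' (+5 fires, +3 burnt)
Step 4: cell (3,0)='T' (+5 fires, +5 burnt)
Step 5: cell (3,0)='F' (+3 fires, +5 burnt)
  -> target ignites at step 5
Step 6: cell (3,0)='.' (+1 fires, +3 burnt)
Step 7: cell (3,0)='.' (+0 fires, +1 burnt)
  fire out at step 7

5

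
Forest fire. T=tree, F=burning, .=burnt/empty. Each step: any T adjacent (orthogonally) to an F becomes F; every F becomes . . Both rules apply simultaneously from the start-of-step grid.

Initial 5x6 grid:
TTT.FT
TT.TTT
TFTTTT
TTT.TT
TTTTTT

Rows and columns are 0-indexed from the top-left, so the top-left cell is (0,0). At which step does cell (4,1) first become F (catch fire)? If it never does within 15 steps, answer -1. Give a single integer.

Step 1: cell (4,1)='T' (+6 fires, +2 burnt)
Step 2: cell (4,1)='F' (+9 fires, +6 burnt)
  -> target ignites at step 2
Step 3: cell (4,1)='.' (+6 fires, +9 burnt)
Step 4: cell (4,1)='.' (+3 fires, +6 burnt)
Step 5: cell (4,1)='.' (+1 fires, +3 burnt)
Step 6: cell (4,1)='.' (+0 fires, +1 burnt)
  fire out at step 6

2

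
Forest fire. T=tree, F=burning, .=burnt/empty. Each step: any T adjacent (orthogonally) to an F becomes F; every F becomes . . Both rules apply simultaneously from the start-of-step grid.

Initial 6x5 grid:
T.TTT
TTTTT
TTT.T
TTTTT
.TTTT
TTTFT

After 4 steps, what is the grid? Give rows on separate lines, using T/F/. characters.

Step 1: 3 trees catch fire, 1 burn out
  T.TTT
  TTTTT
  TTT.T
  TTTTT
  .TTFT
  TTF.F
Step 2: 4 trees catch fire, 3 burn out
  T.TTT
  TTTTT
  TTT.T
  TTTFT
  .TF.F
  TF...
Step 3: 4 trees catch fire, 4 burn out
  T.TTT
  TTTTT
  TTT.T
  TTF.F
  .F...
  F....
Step 4: 3 trees catch fire, 4 burn out
  T.TTT
  TTTTT
  TTF.F
  TF...
  .....
  .....

T.TTT
TTTTT
TTF.F
TF...
.....
.....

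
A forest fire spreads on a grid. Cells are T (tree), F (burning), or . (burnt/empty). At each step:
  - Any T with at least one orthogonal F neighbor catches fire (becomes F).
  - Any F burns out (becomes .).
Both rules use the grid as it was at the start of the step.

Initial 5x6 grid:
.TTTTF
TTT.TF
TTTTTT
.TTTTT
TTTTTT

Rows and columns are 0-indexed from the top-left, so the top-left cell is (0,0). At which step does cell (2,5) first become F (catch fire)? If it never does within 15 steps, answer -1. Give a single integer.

Step 1: cell (2,5)='F' (+3 fires, +2 burnt)
  -> target ignites at step 1
Step 2: cell (2,5)='.' (+3 fires, +3 burnt)
Step 3: cell (2,5)='.' (+4 fires, +3 burnt)
Step 4: cell (2,5)='.' (+5 fires, +4 burnt)
Step 5: cell (2,5)='.' (+4 fires, +5 burnt)
Step 6: cell (2,5)='.' (+4 fires, +4 burnt)
Step 7: cell (2,5)='.' (+1 fires, +4 burnt)
Step 8: cell (2,5)='.' (+1 fires, +1 burnt)
Step 9: cell (2,5)='.' (+0 fires, +1 burnt)
  fire out at step 9

1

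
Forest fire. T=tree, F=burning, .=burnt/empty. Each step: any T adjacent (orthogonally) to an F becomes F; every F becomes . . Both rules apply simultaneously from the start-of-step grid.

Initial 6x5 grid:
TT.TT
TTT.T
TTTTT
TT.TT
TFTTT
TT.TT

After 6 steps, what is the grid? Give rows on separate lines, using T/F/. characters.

Step 1: 4 trees catch fire, 1 burn out
  TT.TT
  TTT.T
  TTTTT
  TF.TT
  F.FTT
  TF.TT
Step 2: 4 trees catch fire, 4 burn out
  TT.TT
  TTT.T
  TFTTT
  F..TT
  ...FT
  F..TT
Step 3: 6 trees catch fire, 4 burn out
  TT.TT
  TFT.T
  F.FTT
  ...FT
  ....F
  ...FT
Step 4: 6 trees catch fire, 6 burn out
  TF.TT
  F.F.T
  ...FT
  ....F
  .....
  ....F
Step 5: 2 trees catch fire, 6 burn out
  F..TT
  ....T
  ....F
  .....
  .....
  .....
Step 6: 1 trees catch fire, 2 burn out
  ...TT
  ....F
  .....
  .....
  .....
  .....

...TT
....F
.....
.....
.....
.....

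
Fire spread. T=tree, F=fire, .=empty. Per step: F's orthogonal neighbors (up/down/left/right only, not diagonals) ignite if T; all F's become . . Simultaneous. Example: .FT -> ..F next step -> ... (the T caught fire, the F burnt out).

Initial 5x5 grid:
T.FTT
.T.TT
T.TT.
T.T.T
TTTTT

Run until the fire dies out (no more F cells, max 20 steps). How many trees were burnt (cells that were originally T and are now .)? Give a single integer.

Step 1: +1 fires, +1 burnt (F count now 1)
Step 2: +2 fires, +1 burnt (F count now 2)
Step 3: +2 fires, +2 burnt (F count now 2)
Step 4: +1 fires, +2 burnt (F count now 1)
Step 5: +1 fires, +1 burnt (F count now 1)
Step 6: +1 fires, +1 burnt (F count now 1)
Step 7: +2 fires, +1 burnt (F count now 2)
Step 8: +2 fires, +2 burnt (F count now 2)
Step 9: +2 fires, +2 burnt (F count now 2)
Step 10: +1 fires, +2 burnt (F count now 1)
Step 11: +0 fires, +1 burnt (F count now 0)
Fire out after step 11
Initially T: 17, now '.': 23
Total burnt (originally-T cells now '.'): 15

Answer: 15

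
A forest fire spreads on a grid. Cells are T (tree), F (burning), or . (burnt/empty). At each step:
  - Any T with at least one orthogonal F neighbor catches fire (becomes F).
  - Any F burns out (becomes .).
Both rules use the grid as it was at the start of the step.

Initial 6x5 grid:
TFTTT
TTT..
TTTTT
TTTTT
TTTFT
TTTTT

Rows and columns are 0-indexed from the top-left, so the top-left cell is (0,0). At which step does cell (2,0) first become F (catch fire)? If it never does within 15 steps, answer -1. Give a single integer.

Step 1: cell (2,0)='T' (+7 fires, +2 burnt)
Step 2: cell (2,0)='T' (+10 fires, +7 burnt)
Step 3: cell (2,0)='F' (+7 fires, +10 burnt)
  -> target ignites at step 3
Step 4: cell (2,0)='.' (+2 fires, +7 burnt)
Step 5: cell (2,0)='.' (+0 fires, +2 burnt)
  fire out at step 5

3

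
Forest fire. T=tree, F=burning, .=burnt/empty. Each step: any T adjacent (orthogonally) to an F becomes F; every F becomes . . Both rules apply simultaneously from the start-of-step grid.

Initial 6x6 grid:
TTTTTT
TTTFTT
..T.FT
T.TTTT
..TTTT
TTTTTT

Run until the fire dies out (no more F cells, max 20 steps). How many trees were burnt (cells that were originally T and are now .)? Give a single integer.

Step 1: +5 fires, +2 burnt (F count now 5)
Step 2: +8 fires, +5 burnt (F count now 8)
Step 3: +7 fires, +8 burnt (F count now 7)
Step 4: +4 fires, +7 burnt (F count now 4)
Step 5: +1 fires, +4 burnt (F count now 1)
Step 6: +1 fires, +1 burnt (F count now 1)
Step 7: +1 fires, +1 burnt (F count now 1)
Step 8: +0 fires, +1 burnt (F count now 0)
Fire out after step 8
Initially T: 28, now '.': 35
Total burnt (originally-T cells now '.'): 27

Answer: 27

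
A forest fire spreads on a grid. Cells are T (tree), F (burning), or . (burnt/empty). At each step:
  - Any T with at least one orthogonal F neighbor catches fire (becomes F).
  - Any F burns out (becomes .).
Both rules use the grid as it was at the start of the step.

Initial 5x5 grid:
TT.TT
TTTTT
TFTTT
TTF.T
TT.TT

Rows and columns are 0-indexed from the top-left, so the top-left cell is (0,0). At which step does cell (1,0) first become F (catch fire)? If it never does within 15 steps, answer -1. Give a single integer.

Step 1: cell (1,0)='T' (+4 fires, +2 burnt)
Step 2: cell (1,0)='F' (+6 fires, +4 burnt)
  -> target ignites at step 2
Step 3: cell (1,0)='.' (+4 fires, +6 burnt)
Step 4: cell (1,0)='.' (+3 fires, +4 burnt)
Step 5: cell (1,0)='.' (+2 fires, +3 burnt)
Step 6: cell (1,0)='.' (+1 fires, +2 burnt)
Step 7: cell (1,0)='.' (+0 fires, +1 burnt)
  fire out at step 7

2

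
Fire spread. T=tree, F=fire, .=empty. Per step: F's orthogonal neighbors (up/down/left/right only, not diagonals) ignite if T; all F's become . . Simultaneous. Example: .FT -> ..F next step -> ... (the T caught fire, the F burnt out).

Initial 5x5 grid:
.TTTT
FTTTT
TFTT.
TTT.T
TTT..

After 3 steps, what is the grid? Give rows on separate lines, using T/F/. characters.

Step 1: 4 trees catch fire, 2 burn out
  .TTTT
  .FTTT
  F.FT.
  TFT.T
  TTT..
Step 2: 6 trees catch fire, 4 burn out
  .FTTT
  ..FTT
  ...F.
  F.F.T
  TFT..
Step 3: 4 trees catch fire, 6 burn out
  ..FTT
  ...FT
  .....
  ....T
  F.F..

..FTT
...FT
.....
....T
F.F..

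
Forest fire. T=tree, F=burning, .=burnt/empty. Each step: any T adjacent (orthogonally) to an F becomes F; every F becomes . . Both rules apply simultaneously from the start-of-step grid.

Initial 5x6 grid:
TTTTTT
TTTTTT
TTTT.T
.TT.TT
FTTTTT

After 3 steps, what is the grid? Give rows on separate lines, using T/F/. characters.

Step 1: 1 trees catch fire, 1 burn out
  TTTTTT
  TTTTTT
  TTTT.T
  .TT.TT
  .FTTTT
Step 2: 2 trees catch fire, 1 burn out
  TTTTTT
  TTTTTT
  TTTT.T
  .FT.TT
  ..FTTT
Step 3: 3 trees catch fire, 2 burn out
  TTTTTT
  TTTTTT
  TFTT.T
  ..F.TT
  ...FTT

TTTTTT
TTTTTT
TFTT.T
..F.TT
...FTT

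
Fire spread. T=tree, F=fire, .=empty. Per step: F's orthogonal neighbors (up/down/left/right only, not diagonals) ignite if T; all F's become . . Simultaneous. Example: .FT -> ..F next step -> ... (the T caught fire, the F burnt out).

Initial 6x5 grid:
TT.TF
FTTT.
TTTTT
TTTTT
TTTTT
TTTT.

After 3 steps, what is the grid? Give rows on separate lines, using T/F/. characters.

Step 1: 4 trees catch fire, 2 burn out
  FT.F.
  .FTT.
  FTTTT
  TTTTT
  TTTTT
  TTTT.
Step 2: 5 trees catch fire, 4 burn out
  .F...
  ..FF.
  .FTTT
  FTTTT
  TTTTT
  TTTT.
Step 3: 4 trees catch fire, 5 burn out
  .....
  .....
  ..FFT
  .FTTT
  FTTTT
  TTTT.

.....
.....
..FFT
.FTTT
FTTTT
TTTT.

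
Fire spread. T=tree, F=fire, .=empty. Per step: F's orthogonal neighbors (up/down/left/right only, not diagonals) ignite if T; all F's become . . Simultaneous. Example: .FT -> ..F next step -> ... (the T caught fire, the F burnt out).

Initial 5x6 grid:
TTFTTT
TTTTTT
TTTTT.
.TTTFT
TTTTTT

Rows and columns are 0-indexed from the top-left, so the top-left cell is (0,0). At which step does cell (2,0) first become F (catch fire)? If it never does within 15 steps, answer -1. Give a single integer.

Step 1: cell (2,0)='T' (+7 fires, +2 burnt)
Step 2: cell (2,0)='T' (+10 fires, +7 burnt)
Step 3: cell (2,0)='T' (+6 fires, +10 burnt)
Step 4: cell (2,0)='F' (+2 fires, +6 burnt)
  -> target ignites at step 4
Step 5: cell (2,0)='.' (+1 fires, +2 burnt)
Step 6: cell (2,0)='.' (+0 fires, +1 burnt)
  fire out at step 6

4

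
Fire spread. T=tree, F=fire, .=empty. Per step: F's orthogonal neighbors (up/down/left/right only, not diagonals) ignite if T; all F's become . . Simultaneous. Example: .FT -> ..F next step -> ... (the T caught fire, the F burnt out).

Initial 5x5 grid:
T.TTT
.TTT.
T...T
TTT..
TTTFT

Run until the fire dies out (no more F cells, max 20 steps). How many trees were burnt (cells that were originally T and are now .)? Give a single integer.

Answer: 8

Derivation:
Step 1: +2 fires, +1 burnt (F count now 2)
Step 2: +2 fires, +2 burnt (F count now 2)
Step 3: +2 fires, +2 burnt (F count now 2)
Step 4: +1 fires, +2 burnt (F count now 1)
Step 5: +1 fires, +1 burnt (F count now 1)
Step 6: +0 fires, +1 burnt (F count now 0)
Fire out after step 6
Initially T: 16, now '.': 17
Total burnt (originally-T cells now '.'): 8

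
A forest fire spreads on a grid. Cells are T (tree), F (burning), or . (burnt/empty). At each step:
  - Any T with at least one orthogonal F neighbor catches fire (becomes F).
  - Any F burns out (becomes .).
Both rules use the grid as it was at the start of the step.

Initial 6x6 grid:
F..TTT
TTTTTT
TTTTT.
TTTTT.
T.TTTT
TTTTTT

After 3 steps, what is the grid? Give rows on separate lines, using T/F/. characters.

Step 1: 1 trees catch fire, 1 burn out
  ...TTT
  FTTTTT
  TTTTT.
  TTTTT.
  T.TTTT
  TTTTTT
Step 2: 2 trees catch fire, 1 burn out
  ...TTT
  .FTTTT
  FTTTT.
  TTTTT.
  T.TTTT
  TTTTTT
Step 3: 3 trees catch fire, 2 burn out
  ...TTT
  ..FTTT
  .FTTT.
  FTTTT.
  T.TTTT
  TTTTTT

...TTT
..FTTT
.FTTT.
FTTTT.
T.TTTT
TTTTTT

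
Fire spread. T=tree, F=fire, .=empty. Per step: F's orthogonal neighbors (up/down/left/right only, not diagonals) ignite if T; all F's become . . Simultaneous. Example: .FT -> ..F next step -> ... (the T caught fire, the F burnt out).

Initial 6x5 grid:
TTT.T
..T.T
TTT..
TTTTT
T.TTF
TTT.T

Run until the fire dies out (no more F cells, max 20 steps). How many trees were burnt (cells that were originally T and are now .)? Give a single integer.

Step 1: +3 fires, +1 burnt (F count now 3)
Step 2: +2 fires, +3 burnt (F count now 2)
Step 3: +2 fires, +2 burnt (F count now 2)
Step 4: +3 fires, +2 burnt (F count now 3)
Step 5: +4 fires, +3 burnt (F count now 4)
Step 6: +3 fires, +4 burnt (F count now 3)
Step 7: +1 fires, +3 burnt (F count now 1)
Step 8: +1 fires, +1 burnt (F count now 1)
Step 9: +0 fires, +1 burnt (F count now 0)
Fire out after step 9
Initially T: 21, now '.': 28
Total burnt (originally-T cells now '.'): 19

Answer: 19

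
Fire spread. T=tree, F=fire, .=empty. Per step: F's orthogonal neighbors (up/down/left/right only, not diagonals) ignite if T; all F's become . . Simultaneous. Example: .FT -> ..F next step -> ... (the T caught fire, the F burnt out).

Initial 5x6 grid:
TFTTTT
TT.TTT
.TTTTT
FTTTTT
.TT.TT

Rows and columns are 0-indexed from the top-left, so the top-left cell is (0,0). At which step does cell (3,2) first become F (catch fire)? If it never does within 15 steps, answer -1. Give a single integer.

Step 1: cell (3,2)='T' (+4 fires, +2 burnt)
Step 2: cell (3,2)='F' (+5 fires, +4 burnt)
  -> target ignites at step 2
Step 3: cell (3,2)='.' (+5 fires, +5 burnt)
Step 4: cell (3,2)='.' (+4 fires, +5 burnt)
Step 5: cell (3,2)='.' (+4 fires, +4 burnt)
Step 6: cell (3,2)='.' (+2 fires, +4 burnt)
Step 7: cell (3,2)='.' (+0 fires, +2 burnt)
  fire out at step 7

2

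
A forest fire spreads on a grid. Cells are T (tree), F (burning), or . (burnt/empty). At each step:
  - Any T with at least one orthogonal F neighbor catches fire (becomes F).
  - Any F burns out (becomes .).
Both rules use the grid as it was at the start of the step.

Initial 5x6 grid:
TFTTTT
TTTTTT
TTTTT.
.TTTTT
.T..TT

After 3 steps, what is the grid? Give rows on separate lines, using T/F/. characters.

Step 1: 3 trees catch fire, 1 burn out
  F.FTTT
  TFTTTT
  TTTTT.
  .TTTTT
  .T..TT
Step 2: 4 trees catch fire, 3 burn out
  ...FTT
  F.FTTT
  TFTTT.
  .TTTTT
  .T..TT
Step 3: 5 trees catch fire, 4 burn out
  ....FT
  ...FTT
  F.FTT.
  .FTTTT
  .T..TT

....FT
...FTT
F.FTT.
.FTTTT
.T..TT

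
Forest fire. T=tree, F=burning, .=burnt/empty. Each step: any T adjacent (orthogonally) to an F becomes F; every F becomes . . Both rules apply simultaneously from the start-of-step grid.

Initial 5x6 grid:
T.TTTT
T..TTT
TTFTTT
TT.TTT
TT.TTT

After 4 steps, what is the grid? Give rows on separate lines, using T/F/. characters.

Step 1: 2 trees catch fire, 1 burn out
  T.TTTT
  T..TTT
  TF.FTT
  TT.TTT
  TT.TTT
Step 2: 5 trees catch fire, 2 burn out
  T.TTTT
  T..FTT
  F...FT
  TF.FTT
  TT.TTT
Step 3: 8 trees catch fire, 5 burn out
  T.TFTT
  F...FT
  .....F
  F...FT
  TF.FTT
Step 4: 7 trees catch fire, 8 burn out
  F.F.FT
  .....F
  ......
  .....F
  F...FT

F.F.FT
.....F
......
.....F
F...FT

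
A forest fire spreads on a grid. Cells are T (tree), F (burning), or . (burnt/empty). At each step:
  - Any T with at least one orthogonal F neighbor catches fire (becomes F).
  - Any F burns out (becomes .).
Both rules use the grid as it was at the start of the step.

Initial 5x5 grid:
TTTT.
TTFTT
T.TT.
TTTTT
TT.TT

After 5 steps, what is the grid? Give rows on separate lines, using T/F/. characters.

Step 1: 4 trees catch fire, 1 burn out
  TTFT.
  TF.FT
  T.FT.
  TTTTT
  TT.TT
Step 2: 6 trees catch fire, 4 burn out
  TF.F.
  F...F
  T..F.
  TTFTT
  TT.TT
Step 3: 4 trees catch fire, 6 burn out
  F....
  .....
  F....
  TF.FT
  TT.TT
Step 4: 4 trees catch fire, 4 burn out
  .....
  .....
  .....
  F...F
  TF.FT
Step 5: 2 trees catch fire, 4 burn out
  .....
  .....
  .....
  .....
  F...F

.....
.....
.....
.....
F...F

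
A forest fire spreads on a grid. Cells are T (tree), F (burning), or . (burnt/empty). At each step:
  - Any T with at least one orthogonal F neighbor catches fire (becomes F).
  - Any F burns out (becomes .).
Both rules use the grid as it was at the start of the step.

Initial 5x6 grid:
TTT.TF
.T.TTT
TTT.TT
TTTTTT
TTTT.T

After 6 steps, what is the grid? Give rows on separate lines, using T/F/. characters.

Step 1: 2 trees catch fire, 1 burn out
  TTT.F.
  .T.TTF
  TTT.TT
  TTTTTT
  TTTT.T
Step 2: 2 trees catch fire, 2 burn out
  TTT...
  .T.TF.
  TTT.TF
  TTTTTT
  TTTT.T
Step 3: 3 trees catch fire, 2 burn out
  TTT...
  .T.F..
  TTT.F.
  TTTTTF
  TTTT.T
Step 4: 2 trees catch fire, 3 burn out
  TTT...
  .T....
  TTT...
  TTTTF.
  TTTT.F
Step 5: 1 trees catch fire, 2 burn out
  TTT...
  .T....
  TTT...
  TTTF..
  TTTT..
Step 6: 2 trees catch fire, 1 burn out
  TTT...
  .T....
  TTT...
  TTF...
  TTTF..

TTT...
.T....
TTT...
TTF...
TTTF..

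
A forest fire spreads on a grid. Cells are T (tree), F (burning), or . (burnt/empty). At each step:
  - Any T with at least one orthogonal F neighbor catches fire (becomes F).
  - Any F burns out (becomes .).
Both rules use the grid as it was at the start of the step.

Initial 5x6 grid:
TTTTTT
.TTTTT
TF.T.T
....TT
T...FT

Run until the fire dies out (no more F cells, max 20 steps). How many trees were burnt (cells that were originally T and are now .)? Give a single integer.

Answer: 17

Derivation:
Step 1: +4 fires, +2 burnt (F count now 4)
Step 2: +3 fires, +4 burnt (F count now 3)
Step 3: +4 fires, +3 burnt (F count now 4)
Step 4: +4 fires, +4 burnt (F count now 4)
Step 5: +2 fires, +4 burnt (F count now 2)
Step 6: +0 fires, +2 burnt (F count now 0)
Fire out after step 6
Initially T: 18, now '.': 29
Total burnt (originally-T cells now '.'): 17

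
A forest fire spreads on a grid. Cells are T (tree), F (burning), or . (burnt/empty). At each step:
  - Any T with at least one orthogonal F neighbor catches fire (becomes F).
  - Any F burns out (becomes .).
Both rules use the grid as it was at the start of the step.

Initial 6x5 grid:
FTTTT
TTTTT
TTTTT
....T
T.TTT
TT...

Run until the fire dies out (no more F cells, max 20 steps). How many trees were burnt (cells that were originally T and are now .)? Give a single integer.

Step 1: +2 fires, +1 burnt (F count now 2)
Step 2: +3 fires, +2 burnt (F count now 3)
Step 3: +3 fires, +3 burnt (F count now 3)
Step 4: +3 fires, +3 burnt (F count now 3)
Step 5: +2 fires, +3 burnt (F count now 2)
Step 6: +1 fires, +2 burnt (F count now 1)
Step 7: +1 fires, +1 burnt (F count now 1)
Step 8: +1 fires, +1 burnt (F count now 1)
Step 9: +1 fires, +1 burnt (F count now 1)
Step 10: +1 fires, +1 burnt (F count now 1)
Step 11: +0 fires, +1 burnt (F count now 0)
Fire out after step 11
Initially T: 21, now '.': 27
Total burnt (originally-T cells now '.'): 18

Answer: 18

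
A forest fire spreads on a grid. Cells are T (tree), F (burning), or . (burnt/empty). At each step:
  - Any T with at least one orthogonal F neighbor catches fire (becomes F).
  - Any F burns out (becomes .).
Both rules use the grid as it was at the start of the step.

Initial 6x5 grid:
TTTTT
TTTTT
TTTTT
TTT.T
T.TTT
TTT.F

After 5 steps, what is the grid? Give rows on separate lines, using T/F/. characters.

Step 1: 1 trees catch fire, 1 burn out
  TTTTT
  TTTTT
  TTTTT
  TTT.T
  T.TTF
  TTT..
Step 2: 2 trees catch fire, 1 burn out
  TTTTT
  TTTTT
  TTTTT
  TTT.F
  T.TF.
  TTT..
Step 3: 2 trees catch fire, 2 burn out
  TTTTT
  TTTTT
  TTTTF
  TTT..
  T.F..
  TTT..
Step 4: 4 trees catch fire, 2 burn out
  TTTTT
  TTTTF
  TTTF.
  TTF..
  T....
  TTF..
Step 5: 5 trees catch fire, 4 burn out
  TTTTF
  TTTF.
  TTF..
  TF...
  T....
  TF...

TTTTF
TTTF.
TTF..
TF...
T....
TF...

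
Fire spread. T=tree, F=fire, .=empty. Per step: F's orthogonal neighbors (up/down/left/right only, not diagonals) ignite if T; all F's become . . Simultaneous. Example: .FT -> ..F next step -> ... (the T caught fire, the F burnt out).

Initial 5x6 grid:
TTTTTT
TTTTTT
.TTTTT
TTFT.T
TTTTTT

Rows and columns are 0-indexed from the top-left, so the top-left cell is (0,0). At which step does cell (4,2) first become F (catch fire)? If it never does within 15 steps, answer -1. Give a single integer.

Step 1: cell (4,2)='F' (+4 fires, +1 burnt)
  -> target ignites at step 1
Step 2: cell (4,2)='.' (+6 fires, +4 burnt)
Step 3: cell (4,2)='.' (+6 fires, +6 burnt)
Step 4: cell (4,2)='.' (+6 fires, +6 burnt)
Step 5: cell (4,2)='.' (+4 fires, +6 burnt)
Step 6: cell (4,2)='.' (+1 fires, +4 burnt)
Step 7: cell (4,2)='.' (+0 fires, +1 burnt)
  fire out at step 7

1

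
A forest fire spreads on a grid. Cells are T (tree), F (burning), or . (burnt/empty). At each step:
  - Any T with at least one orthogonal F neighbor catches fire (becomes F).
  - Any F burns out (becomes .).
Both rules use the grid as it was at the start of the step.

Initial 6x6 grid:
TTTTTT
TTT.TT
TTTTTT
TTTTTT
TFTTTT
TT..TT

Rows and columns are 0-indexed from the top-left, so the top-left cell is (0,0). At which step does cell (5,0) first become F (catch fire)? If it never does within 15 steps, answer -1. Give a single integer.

Step 1: cell (5,0)='T' (+4 fires, +1 burnt)
Step 2: cell (5,0)='F' (+5 fires, +4 burnt)
  -> target ignites at step 2
Step 3: cell (5,0)='.' (+5 fires, +5 burnt)
Step 4: cell (5,0)='.' (+7 fires, +5 burnt)
Step 5: cell (5,0)='.' (+5 fires, +7 burnt)
Step 6: cell (5,0)='.' (+3 fires, +5 burnt)
Step 7: cell (5,0)='.' (+2 fires, +3 burnt)
Step 8: cell (5,0)='.' (+1 fires, +2 burnt)
Step 9: cell (5,0)='.' (+0 fires, +1 burnt)
  fire out at step 9

2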